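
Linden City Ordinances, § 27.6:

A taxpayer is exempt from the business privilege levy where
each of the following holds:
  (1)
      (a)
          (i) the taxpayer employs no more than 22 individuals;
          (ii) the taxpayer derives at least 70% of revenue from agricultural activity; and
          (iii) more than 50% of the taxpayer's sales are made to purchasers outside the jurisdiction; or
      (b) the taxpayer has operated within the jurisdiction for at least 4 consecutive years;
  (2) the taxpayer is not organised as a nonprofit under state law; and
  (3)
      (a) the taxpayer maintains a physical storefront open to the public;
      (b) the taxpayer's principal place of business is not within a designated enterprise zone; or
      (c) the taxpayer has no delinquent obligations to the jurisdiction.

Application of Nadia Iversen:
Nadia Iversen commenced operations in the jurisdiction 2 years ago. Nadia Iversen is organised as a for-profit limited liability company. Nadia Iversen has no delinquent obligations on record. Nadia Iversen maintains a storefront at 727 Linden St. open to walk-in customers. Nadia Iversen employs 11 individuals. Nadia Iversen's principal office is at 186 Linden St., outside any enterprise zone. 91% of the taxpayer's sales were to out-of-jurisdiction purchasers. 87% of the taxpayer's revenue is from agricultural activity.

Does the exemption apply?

Yes — exempt.

(i) ≤ 22 employees — satisfied.
(ii) ≥70% agricultural — holds.
(iii) >50% out-of-jur. sales — holds.
So (a) is satisfied (T AND T AND T).
(b) ≥ 4 yrs in jurisdiction — not satisfied.
(1) = T OR F = true.
(2) not (nonprofit) — holds.
(a) has storefront — holds.
(b) not (in enterprise zone) — satisfied.
(c) no delinquency — met.
(3): T OR T OR T → true.
Overall: T AND T AND T → true.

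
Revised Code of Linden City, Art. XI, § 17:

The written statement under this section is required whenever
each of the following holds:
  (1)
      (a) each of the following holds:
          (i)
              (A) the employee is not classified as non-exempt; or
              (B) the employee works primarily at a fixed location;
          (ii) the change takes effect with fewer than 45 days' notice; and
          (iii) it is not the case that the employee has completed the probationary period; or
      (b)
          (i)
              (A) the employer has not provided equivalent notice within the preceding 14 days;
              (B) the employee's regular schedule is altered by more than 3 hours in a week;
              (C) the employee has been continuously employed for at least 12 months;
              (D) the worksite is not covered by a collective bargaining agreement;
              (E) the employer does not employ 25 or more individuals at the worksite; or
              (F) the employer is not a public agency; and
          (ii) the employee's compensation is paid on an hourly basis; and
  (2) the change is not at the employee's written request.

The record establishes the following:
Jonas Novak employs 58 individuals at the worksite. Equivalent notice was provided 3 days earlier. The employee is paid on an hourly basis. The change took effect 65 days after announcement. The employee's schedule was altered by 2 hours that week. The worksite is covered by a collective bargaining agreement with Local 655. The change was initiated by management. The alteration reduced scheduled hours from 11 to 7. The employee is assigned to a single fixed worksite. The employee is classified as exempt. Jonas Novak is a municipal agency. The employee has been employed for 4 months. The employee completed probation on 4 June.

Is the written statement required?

(A) not (non-exempt) — holds.
(B) fixed location — holds.
So (i) is satisfied (T OR T).
(ii) < 45 days' notice — not satisfied.
(iii) not (past probation) — not satisfied.
(a) = T AND F AND F = false.
(A) no recent notice — not satisfied.
(B) schedule shift > 3h — fails.
(C) tenure ≥ 12 mo. — fails.
(D) no CBA — fails.
(E) not (≥ 25 at site) — not satisfied.
(F) not (public agency) — not satisfied.
(i): F OR F OR F OR F OR F OR F → false.
(ii) hourly-paid — holds.
So (b) is not satisfied (F AND T).
So (1) is not satisfied (F OR F).
(2) not employee-requested — satisfied.
So Overall is not satisfied (F AND T).

No — not required.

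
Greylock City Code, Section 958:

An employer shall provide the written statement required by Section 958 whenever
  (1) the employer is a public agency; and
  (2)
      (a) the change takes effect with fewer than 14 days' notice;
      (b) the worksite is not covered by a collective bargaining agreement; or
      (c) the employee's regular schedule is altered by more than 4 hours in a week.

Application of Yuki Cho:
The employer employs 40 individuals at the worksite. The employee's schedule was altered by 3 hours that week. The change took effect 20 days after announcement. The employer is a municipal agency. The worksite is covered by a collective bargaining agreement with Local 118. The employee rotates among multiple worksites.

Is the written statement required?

(1) public agency — met.
(a) < 14 days' notice — not met.
(b) no CBA — not satisfied.
(c) schedule shift > 4h — not met.
(2) = F OR F OR F = false.
So Overall is not satisfied (T AND F).

No — not required.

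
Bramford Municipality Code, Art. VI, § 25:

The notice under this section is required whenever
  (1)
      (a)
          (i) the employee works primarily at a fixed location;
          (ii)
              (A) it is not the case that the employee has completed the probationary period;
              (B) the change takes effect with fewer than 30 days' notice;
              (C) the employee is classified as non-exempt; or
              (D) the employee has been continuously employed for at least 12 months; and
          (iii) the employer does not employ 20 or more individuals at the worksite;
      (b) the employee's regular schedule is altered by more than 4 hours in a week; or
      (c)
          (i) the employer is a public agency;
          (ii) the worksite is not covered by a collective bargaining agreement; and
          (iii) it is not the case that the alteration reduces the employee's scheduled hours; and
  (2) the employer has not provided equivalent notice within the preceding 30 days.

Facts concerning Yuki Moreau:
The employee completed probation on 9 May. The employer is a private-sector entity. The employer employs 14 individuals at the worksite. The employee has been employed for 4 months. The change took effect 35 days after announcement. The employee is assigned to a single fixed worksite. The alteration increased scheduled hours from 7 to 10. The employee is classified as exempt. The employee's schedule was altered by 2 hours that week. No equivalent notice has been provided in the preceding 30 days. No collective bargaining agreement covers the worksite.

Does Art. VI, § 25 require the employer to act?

No — not required.

(i) fixed location — met.
(A) not (past probation) — not satisfied.
(B) < 30 days' notice — not met.
(C) non-exempt — not satisfied.
(D) tenure ≥ 12 mo. — fails.
(ii): F OR F OR F OR F → false.
(iii) not (≥ 20 at site) — satisfied.
(a) = T AND F AND T = false.
(b) schedule shift > 4h — not met.
(i) public agency — fails.
(ii) no CBA — met.
(iii) not (hours reduced) — satisfied.
(c): F AND T AND T → false.
(1) = F OR F OR F = false.
(2) no recent notice — satisfied.
So Overall is not satisfied (F AND T).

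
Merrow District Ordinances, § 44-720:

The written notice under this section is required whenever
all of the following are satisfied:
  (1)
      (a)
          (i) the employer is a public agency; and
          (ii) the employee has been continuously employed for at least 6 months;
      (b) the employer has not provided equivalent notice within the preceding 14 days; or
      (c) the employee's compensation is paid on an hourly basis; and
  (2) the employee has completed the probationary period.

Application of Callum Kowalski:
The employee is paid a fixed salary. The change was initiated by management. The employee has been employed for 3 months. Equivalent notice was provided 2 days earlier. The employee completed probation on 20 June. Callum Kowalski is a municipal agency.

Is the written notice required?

No — not required.

(i) public agency — holds.
(ii) tenure ≥ 6 mo. — fails.
(a) = T AND F = false.
(b) no recent notice — not met.
(c) hourly-paid — fails.
(1): F OR F OR F → false.
(2) past probation — met.
So Overall is not satisfied (F AND T).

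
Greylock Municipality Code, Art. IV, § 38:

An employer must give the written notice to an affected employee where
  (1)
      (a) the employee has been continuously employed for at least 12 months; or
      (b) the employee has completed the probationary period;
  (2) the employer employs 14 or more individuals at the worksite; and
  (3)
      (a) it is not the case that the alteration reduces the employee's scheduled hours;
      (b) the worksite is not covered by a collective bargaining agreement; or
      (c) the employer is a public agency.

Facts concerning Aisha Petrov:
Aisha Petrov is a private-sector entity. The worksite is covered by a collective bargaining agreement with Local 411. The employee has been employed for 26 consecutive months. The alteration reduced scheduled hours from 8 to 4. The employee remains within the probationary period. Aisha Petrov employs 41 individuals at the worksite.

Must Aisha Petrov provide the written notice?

(a) tenure ≥ 12 mo. — satisfied.
(b) past probation — fails.
So (1) is satisfied (T OR F).
(2) ≥ 14 at site — satisfied.
(a) not (hours reduced) — fails.
(b) no CBA — not met.
(c) public agency — fails.
(3) = F OR F OR F = false.
Overall: T AND T AND F → false.

No — not required.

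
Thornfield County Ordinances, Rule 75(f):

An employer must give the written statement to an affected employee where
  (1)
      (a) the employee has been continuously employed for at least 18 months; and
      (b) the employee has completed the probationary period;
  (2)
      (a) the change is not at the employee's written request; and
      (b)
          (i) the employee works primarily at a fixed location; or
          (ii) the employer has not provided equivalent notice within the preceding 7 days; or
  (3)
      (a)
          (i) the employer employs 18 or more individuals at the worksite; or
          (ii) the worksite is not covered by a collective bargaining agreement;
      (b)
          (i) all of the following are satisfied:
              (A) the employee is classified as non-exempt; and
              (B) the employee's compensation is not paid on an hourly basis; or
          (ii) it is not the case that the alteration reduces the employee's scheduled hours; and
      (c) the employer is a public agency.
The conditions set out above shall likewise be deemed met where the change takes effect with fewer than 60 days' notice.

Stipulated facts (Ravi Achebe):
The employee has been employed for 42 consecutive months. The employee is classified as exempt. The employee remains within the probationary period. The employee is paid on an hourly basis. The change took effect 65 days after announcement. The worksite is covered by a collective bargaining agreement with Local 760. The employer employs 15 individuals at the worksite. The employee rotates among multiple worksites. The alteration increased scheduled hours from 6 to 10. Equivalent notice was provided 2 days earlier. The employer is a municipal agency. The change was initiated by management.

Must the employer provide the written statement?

No — not required.

(a) tenure ≥ 18 mo. — holds.
(b) past probation — not met.
(1): T AND F → false.
(a) not employee-requested — satisfied.
(i) fixed location — fails.
(ii) no recent notice — not satisfied.
(b) = F OR F = false.
So (2) is not satisfied (T AND F).
(i) ≥ 18 at site — not met.
(ii) no CBA — not met.
(a): F OR F → false.
(A) non-exempt — not met.
(B) not (hourly-paid) — fails.
(i): F AND F → false.
(ii) not (hours reduced) — met.
(b): F OR T → true.
(c) public agency — met.
(3) = F AND T AND T = false.
So Overall is not satisfied (F OR F OR F).
Exception (< 60 days' notice) — not satisfied.
Result: main false OR exception false → false.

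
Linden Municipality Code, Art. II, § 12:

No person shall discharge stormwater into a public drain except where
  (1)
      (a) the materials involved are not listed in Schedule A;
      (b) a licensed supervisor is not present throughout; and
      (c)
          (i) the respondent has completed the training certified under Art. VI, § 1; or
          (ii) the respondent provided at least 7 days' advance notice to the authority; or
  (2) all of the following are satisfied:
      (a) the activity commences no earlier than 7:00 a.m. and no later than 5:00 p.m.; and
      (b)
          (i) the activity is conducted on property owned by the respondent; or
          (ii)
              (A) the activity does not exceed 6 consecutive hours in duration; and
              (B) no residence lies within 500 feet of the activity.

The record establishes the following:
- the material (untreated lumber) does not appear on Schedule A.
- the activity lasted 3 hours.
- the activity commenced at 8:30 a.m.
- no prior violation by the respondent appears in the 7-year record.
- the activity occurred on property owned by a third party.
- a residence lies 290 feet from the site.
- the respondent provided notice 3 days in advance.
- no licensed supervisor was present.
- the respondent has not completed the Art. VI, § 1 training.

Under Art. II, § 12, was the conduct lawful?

No — unlawful.

(a) not (Schedule A material) — satisfied.
(b) not (supervisor present) — holds.
(i) training certified — not met.
(ii) ≥7 days' notice — not met.
(c): F OR F → false.
(1) = T AND T AND F = false.
(a) start within hours — met.
(i) own property — fails.
(A) ≤ 6 hrs duration — satisfied.
(B) no residence in 500 ft — fails.
(ii): T AND F → false.
So (b) is not satisfied (F OR F).
(2) = T AND F = false.
Overall = F OR F = false.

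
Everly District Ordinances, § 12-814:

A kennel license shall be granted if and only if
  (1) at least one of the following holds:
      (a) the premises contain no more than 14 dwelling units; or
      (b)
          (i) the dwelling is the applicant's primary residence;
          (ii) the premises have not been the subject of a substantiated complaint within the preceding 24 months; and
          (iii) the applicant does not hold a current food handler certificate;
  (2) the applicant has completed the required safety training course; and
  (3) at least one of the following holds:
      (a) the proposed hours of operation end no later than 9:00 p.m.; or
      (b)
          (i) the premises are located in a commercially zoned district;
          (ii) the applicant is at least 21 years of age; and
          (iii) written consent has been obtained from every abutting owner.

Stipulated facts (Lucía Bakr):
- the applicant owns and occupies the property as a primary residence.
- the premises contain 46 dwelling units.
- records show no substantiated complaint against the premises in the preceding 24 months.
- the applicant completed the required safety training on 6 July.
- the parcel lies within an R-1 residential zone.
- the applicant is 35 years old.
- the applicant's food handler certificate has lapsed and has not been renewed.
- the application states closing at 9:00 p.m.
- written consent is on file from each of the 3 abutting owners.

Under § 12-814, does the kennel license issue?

Yes — granted.

(a) ≤ 14 units — fails.
(i) primary residence — satisfied.
(ii) no complaint in 24 mo. — holds.
(iii) not (food handler cert.) — met.
So (b) is satisfied (T AND T AND T).
So (1) is satisfied (F OR T).
(2) safety training — holds.
(a) closes by 9 p.m. — holds.
(i) commercially zoned — fails.
(ii) age ≥ 21 — satisfied.
(iii) all abutters consent — holds.
(b) = F AND T AND T = false.
(3) = T OR F = true.
Overall = T AND T AND T = true.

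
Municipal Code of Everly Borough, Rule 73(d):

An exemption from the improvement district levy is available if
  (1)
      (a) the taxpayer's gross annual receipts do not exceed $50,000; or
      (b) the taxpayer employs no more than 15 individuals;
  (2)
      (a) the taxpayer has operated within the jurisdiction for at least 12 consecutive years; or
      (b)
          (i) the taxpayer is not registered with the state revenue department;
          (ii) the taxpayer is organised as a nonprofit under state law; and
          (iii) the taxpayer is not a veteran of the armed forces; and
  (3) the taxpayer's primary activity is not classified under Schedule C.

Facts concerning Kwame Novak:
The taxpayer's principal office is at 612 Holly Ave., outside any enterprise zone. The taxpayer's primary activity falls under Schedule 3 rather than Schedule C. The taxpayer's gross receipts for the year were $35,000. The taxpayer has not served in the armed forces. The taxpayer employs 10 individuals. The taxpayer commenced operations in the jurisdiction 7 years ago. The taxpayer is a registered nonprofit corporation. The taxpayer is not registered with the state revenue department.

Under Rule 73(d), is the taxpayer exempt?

(a) receipts ≤ $50,000 — satisfied.
(b) ≤ 15 employees — holds.
(1) = T OR T = true.
(a) ≥ 12 yrs in jurisdiction — fails.
(i) not (state-registered) — holds.
(ii) nonprofit — holds.
(iii) not (veteran) — met.
(b): T AND T AND T → true.
(2) = F OR T = true.
(3) not (Schedule C activity) — satisfied.
Overall = T AND T AND T = true.

Yes — exempt.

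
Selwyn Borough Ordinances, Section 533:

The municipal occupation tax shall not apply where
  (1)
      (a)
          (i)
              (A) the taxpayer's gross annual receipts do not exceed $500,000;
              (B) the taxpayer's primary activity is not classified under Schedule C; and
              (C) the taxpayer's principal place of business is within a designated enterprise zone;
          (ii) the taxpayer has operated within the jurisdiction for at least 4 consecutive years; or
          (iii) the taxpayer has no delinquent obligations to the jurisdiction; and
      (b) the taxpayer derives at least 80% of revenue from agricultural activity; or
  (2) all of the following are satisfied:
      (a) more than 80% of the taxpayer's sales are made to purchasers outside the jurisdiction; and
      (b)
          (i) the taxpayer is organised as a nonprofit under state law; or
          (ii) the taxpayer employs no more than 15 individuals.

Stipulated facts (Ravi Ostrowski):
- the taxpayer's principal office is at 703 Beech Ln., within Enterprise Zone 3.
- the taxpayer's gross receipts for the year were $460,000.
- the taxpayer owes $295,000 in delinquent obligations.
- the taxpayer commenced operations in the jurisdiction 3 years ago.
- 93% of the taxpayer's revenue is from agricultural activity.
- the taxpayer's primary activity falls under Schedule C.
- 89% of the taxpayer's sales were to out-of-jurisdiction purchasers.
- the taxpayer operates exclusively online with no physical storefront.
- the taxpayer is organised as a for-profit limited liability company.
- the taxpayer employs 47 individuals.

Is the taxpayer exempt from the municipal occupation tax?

(A) receipts ≤ $500,000 — met.
(B) not (Schedule C activity) — not satisfied.
(C) in enterprise zone — met.
So (i) is not satisfied (T AND F AND T).
(ii) ≥ 4 yrs in jurisdiction — not met.
(iii) no delinquency — fails.
(a) = F OR F OR F = false.
(b) ≥80% agricultural — met.
So (1) is not satisfied (F AND T).
(a) >80% out-of-jur. sales — satisfied.
(i) nonprofit — not satisfied.
(ii) ≤ 15 employees — not satisfied.
So (b) is not satisfied (F OR F).
(2): T AND F → false.
So Overall is not satisfied (F OR F).

No — not exempt.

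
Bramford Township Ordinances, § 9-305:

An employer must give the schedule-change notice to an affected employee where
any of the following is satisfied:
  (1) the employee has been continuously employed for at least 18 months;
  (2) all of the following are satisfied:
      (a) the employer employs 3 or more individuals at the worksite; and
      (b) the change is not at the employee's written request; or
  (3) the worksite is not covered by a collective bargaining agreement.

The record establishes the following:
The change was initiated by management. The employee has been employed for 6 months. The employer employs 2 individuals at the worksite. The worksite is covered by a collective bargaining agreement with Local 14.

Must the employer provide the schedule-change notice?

(1) tenure ≥ 18 mo. — not satisfied.
(a) ≥ 3 at site — fails.
(b) not employee-requested — met.
(2) = F AND T = false.
(3) no CBA — not met.
So Overall is not satisfied (F OR F OR F).

No — not required.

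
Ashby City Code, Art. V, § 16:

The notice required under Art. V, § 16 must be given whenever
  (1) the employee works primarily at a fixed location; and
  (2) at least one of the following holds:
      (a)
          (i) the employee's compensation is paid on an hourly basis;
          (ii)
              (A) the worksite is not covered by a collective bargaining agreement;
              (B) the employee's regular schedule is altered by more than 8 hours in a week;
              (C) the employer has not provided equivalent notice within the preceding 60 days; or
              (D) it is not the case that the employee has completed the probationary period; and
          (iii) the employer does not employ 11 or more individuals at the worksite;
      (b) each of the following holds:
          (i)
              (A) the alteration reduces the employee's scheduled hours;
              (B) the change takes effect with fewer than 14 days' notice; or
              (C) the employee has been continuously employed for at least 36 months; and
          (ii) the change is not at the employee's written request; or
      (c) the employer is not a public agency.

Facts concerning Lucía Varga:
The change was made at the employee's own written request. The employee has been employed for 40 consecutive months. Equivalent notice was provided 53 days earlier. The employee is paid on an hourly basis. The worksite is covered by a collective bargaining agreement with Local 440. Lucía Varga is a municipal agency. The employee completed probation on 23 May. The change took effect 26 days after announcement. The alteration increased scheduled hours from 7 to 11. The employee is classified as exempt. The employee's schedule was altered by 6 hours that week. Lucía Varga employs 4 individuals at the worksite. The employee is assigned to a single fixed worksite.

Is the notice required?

No — not required.

(1) fixed location — holds.
(i) hourly-paid — met.
(A) no CBA — not satisfied.
(B) schedule shift > 8h — fails.
(C) no recent notice — fails.
(D) not (past probation) — fails.
(ii): F OR F OR F OR F → false.
(iii) not (≥ 11 at site) — satisfied.
(a) = T AND F AND T = false.
(A) hours reduced — fails.
(B) < 14 days' notice — not met.
(C) tenure ≥ 36 mo. — met.
So (i) is satisfied (F OR F OR T).
(ii) not employee-requested — fails.
(b): T AND F → false.
(c) not (public agency) — not satisfied.
So (2) is not satisfied (F OR F OR F).
Overall: T AND F → false.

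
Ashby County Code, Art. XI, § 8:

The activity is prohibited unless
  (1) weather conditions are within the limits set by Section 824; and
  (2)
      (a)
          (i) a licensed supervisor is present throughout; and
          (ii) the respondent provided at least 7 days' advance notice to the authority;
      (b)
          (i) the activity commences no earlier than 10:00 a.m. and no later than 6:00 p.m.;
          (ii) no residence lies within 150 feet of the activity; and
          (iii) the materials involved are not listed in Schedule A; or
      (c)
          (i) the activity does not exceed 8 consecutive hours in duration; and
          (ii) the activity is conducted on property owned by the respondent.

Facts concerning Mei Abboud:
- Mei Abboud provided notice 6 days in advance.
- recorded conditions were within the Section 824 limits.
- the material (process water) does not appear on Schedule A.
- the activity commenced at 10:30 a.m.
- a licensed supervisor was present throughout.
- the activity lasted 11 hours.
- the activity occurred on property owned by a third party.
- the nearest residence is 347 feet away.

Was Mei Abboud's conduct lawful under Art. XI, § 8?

(1) weather ok — met.
(i) supervisor present — satisfied.
(ii) ≥7 days' notice — fails.
(a): T AND F → false.
(i) start within hours — holds.
(ii) no residence in 150 ft — satisfied.
(iii) not (Schedule A material) — holds.
(b): T AND T AND T → true.
(i) ≤ 8 hrs duration — not met.
(ii) own property — not met.
(c) = F AND F = false.
(2): F OR T OR F → true.
Overall: T AND T → true.

Yes — lawful.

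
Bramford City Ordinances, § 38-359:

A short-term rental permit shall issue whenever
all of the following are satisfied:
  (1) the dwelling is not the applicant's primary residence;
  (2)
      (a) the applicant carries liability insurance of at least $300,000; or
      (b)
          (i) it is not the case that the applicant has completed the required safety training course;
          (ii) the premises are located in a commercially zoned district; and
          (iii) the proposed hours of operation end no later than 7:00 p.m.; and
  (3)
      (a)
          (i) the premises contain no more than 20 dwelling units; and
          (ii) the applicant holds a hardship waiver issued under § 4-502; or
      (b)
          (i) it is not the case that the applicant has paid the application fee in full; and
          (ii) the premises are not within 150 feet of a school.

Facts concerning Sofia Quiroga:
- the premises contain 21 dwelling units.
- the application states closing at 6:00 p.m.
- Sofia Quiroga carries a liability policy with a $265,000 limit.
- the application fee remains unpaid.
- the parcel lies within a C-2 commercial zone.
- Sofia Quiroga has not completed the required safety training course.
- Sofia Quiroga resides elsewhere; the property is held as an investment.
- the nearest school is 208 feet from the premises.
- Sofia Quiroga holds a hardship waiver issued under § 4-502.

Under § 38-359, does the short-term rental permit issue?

(1) not (primary residence) — met.
(a) insurance ≥ $300,000 — fails.
(i) not (safety training) — satisfied.
(ii) commercially zoned — satisfied.
(iii) closes by 7 p.m. — satisfied.
(b): T AND T AND T → true.
(2) = F OR T = true.
(i) ≤ 20 units — not met.
(ii) hardship waiver — satisfied.
(a) = F AND T = false.
(i) not (fee paid) — holds.
(ii) ≥150 ft from school — holds.
(b) = T AND T = true.
(3): F OR T → true.
Overall = T AND T AND T = true.

Yes — granted.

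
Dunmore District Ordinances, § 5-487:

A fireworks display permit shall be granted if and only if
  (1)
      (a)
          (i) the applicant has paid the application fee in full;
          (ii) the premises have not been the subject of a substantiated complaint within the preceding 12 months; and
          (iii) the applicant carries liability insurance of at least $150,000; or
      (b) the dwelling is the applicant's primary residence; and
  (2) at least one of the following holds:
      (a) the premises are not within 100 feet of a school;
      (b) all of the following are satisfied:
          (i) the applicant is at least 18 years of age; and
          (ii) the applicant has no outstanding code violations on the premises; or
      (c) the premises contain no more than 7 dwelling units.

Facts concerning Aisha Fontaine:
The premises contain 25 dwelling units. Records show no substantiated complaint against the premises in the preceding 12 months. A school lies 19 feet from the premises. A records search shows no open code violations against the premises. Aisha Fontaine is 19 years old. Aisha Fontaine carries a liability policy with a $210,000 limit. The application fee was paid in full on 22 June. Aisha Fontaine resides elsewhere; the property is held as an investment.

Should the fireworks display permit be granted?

Yes — granted.

(i) fee paid — holds.
(ii) no complaint in 12 mo. — satisfied.
(iii) insurance ≥ $150,000 — met.
(a) = T AND T AND T = true.
(b) primary residence — not met.
(1) = T OR F = true.
(a) ≥100 ft from school — fails.
(i) age ≥ 18 — satisfied.
(ii) no code violations — met.
So (b) is satisfied (T AND T).
(c) ≤ 7 units — not satisfied.
(2) = F OR T OR F = true.
So Overall is satisfied (T AND T).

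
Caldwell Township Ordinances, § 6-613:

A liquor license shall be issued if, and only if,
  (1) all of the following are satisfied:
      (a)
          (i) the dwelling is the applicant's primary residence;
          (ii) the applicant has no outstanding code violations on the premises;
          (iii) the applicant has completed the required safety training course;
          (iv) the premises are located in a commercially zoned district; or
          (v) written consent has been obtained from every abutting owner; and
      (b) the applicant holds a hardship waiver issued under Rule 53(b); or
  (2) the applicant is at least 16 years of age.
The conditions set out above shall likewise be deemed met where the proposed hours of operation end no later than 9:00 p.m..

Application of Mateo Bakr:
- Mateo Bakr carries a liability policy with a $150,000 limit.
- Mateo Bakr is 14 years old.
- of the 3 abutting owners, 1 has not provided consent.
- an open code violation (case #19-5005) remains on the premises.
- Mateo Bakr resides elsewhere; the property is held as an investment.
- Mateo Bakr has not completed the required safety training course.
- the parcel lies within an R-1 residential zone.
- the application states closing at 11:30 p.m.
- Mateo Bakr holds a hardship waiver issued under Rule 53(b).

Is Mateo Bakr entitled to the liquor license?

No — denied.

(i) primary residence — not satisfied.
(ii) no code violations — fails.
(iii) safety training — not satisfied.
(iv) commercially zoned — not satisfied.
(v) all abutters consent — not satisfied.
(a): F OR F OR F OR F OR F → false.
(b) hardship waiver — holds.
So (1) is not satisfied (F AND T).
(2) age ≥ 16 — fails.
Overall = F OR F = false.
Exception (closes by 9 p.m.) — not satisfied.
Result: main false OR exception false → false.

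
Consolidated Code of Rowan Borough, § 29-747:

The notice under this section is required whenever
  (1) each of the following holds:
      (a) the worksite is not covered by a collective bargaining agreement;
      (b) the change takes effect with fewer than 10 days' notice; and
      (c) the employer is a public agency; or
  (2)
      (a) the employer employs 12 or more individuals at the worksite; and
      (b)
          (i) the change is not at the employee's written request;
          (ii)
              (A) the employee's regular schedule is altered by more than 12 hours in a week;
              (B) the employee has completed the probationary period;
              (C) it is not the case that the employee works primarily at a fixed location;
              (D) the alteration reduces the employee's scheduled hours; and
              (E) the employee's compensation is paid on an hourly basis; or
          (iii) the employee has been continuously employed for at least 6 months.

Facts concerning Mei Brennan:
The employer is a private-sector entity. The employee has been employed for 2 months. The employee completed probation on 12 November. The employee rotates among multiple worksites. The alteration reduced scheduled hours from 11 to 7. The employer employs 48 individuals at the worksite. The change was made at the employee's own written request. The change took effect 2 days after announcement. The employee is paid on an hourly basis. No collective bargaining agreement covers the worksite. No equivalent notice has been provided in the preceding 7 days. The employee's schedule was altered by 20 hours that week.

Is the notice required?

(a) no CBA — met.
(b) < 10 days' notice — holds.
(c) public agency — fails.
(1) = T AND T AND F = false.
(a) ≥ 12 at site — satisfied.
(i) not employee-requested — not met.
(A) schedule shift > 12h — holds.
(B) past probation — holds.
(C) not (fixed location) — satisfied.
(D) hours reduced — satisfied.
(E) hourly-paid — holds.
So (ii) is satisfied (T AND T AND T AND T AND T).
(iii) tenure ≥ 6 mo. — not met.
(b): F OR T OR F → true.
(2) = T AND T = true.
So Overall is satisfied (F OR T).

Yes — required.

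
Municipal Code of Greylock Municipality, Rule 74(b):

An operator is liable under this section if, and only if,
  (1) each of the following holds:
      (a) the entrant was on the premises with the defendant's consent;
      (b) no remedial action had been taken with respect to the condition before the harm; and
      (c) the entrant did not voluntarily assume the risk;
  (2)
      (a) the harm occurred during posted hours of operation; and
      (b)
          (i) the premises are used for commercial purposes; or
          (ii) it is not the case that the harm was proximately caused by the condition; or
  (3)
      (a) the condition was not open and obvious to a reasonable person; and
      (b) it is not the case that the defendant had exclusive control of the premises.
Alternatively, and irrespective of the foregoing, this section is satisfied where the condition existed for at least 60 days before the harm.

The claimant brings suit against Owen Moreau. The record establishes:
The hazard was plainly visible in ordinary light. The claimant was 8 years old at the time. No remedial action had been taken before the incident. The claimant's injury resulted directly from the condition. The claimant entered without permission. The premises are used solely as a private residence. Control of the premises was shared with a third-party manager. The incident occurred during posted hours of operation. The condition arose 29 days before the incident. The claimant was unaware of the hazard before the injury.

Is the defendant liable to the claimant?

(a) consent to enter — not satisfied.
(b) no remedial action — satisfied.
(c) no assumed risk — met.
So (1) is not satisfied (F AND T AND T).
(a) during posted hours — met.
(i) commercial use — not satisfied.
(ii) not (proximate cause) — not met.
So (b) is not satisfied (F OR F).
(2) = T AND F = false.
(a) not open/obvious — not satisfied.
(b) not (exclusive control) — met.
So (3) is not satisfied (F AND T).
Overall: F OR F OR F → false.
Exception (condition ≥60 days old) — not satisfied.
Result: main false OR exception false → false.

No — not liable.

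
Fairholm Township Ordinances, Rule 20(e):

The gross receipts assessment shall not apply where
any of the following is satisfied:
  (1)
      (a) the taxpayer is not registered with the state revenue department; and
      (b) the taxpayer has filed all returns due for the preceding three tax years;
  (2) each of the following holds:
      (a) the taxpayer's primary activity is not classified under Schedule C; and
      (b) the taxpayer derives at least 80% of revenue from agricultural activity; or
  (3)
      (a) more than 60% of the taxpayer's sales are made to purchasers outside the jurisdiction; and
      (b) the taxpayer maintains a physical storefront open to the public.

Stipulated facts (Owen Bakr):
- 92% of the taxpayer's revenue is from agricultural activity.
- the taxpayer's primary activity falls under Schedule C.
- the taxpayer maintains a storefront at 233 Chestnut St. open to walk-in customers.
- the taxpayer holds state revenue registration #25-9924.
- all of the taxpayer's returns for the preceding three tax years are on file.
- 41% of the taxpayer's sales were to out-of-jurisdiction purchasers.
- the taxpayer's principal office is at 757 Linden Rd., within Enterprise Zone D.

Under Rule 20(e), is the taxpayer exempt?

No — not exempt.

(a) not (state-registered) — fails.
(b) returns current — holds.
(1) = F AND T = false.
(a) not (Schedule C activity) — not satisfied.
(b) ≥80% agricultural — satisfied.
So (2) is not satisfied (F AND T).
(a) >60% out-of-jur. sales — fails.
(b) has storefront — met.
(3): F AND T → false.
So Overall is not satisfied (F OR F OR F).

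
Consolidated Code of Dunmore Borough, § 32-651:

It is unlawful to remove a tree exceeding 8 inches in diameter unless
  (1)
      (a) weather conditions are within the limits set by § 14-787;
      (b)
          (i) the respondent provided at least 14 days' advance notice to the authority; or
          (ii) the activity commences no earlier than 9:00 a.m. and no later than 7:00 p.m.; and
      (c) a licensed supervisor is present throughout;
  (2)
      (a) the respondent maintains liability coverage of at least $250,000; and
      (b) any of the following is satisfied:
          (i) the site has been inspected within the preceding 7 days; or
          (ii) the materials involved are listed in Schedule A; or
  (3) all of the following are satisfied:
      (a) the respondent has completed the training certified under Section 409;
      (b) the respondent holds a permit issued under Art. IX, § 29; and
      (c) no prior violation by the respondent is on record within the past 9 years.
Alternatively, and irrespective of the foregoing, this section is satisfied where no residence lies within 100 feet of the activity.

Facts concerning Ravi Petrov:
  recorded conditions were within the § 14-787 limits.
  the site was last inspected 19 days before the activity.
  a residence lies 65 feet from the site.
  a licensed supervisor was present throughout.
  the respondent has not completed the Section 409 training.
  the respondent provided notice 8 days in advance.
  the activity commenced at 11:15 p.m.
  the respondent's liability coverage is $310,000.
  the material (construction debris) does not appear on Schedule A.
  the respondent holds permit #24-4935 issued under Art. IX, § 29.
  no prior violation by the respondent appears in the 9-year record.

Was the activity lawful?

No — unlawful.

(a) weather ok — met.
(i) ≥14 days' notice — not met.
(ii) start within hours — not satisfied.
So (b) is not satisfied (F OR F).
(c) supervisor present — holds.
(1) = T AND F AND T = false.
(a) coverage ≥ $250,000 — holds.
(i) site inspected — not satisfied.
(ii) Schedule A material — not met.
So (b) is not satisfied (F OR F).
(2) = T AND F = false.
(a) training certified — fails.
(b) holds permit — satisfied.
(c) no prior violation — holds.
(3): F AND T AND T → false.
So Overall is not satisfied (F OR F OR F).
Exception (no residence in 100 ft) — not satisfied.
Result: main false OR exception false → false.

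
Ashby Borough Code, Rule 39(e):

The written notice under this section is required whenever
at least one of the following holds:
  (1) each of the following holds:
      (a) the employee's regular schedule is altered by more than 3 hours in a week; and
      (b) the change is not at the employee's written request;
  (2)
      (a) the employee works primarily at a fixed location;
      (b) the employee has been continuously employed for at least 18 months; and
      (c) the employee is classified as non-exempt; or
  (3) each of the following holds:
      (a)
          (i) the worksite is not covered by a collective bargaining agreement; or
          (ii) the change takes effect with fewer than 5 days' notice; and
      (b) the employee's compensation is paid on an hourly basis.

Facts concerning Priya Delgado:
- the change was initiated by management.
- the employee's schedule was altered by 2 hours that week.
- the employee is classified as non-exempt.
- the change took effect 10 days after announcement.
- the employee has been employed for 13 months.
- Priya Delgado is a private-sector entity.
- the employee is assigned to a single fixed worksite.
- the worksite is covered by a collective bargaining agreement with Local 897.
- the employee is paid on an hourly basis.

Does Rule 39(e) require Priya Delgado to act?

(a) schedule shift > 3h — not met.
(b) not employee-requested — met.
So (1) is not satisfied (F AND T).
(a) fixed location — met.
(b) tenure ≥ 18 mo. — not satisfied.
(c) non-exempt — satisfied.
(2) = T AND F AND T = false.
(i) no CBA — not satisfied.
(ii) < 5 days' notice — fails.
So (a) is not satisfied (F OR F).
(b) hourly-paid — holds.
(3) = F AND T = false.
Overall: F OR F OR F → false.

No — not required.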